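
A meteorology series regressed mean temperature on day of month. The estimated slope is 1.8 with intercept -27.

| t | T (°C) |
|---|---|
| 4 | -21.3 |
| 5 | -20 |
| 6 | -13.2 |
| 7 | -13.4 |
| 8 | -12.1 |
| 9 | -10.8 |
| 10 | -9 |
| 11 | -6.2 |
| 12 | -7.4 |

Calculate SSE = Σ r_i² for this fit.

SSE = 21.5

t=4: T̂ = -27 + 1.8·4 = -19.8; r = -21.3 − (-19.8) = -1.5
t=5: T̂ = -27 + 1.8·5 = -18; r = -20 − (-18) = -2
t=6: T̂ = -27 + 1.8·6 = -16.2; r = -13.2 − (-16.2) = 3
t=7: T̂ = -27 + 1.8·7 = -14.4; r = -13.4 − (-14.4) = 1
t=8: T̂ = -27 + 1.8·8 = -12.6; r = -12.1 − (-12.6) = 0.5
t=9: T̂ = -27 + 1.8·9 = -10.8; r = -10.8 − (-10.8) = 0
t=10: T̂ = -27 + 1.8·10 = -9; r = -9 − (-9) = 0
t=11: T̂ = -27 + 1.8·11 = -7.2; r = -6.2 − (-7.2) = 1
t=12: T̂ = -27 + 1.8·12 = -5.4; r = -7.4 − (-5.4) = -2
SSE = 2.25 + 4 + 9 + 1 + 0.25 + 0 + 0 + 1 + 4 = 21.5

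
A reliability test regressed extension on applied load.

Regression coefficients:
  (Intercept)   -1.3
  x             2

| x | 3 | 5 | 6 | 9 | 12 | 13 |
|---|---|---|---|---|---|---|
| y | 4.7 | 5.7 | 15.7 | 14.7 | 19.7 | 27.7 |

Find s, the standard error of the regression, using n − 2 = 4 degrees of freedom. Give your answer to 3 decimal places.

s = 3.742

x=3: ŷ = -1.3 + 2·3 = 4.7; r = 4.7 − 4.7 = 0
x=5: ŷ = -1.3 + 2·5 = 8.7; r = 5.7 − 8.7 = -3
x=6: ŷ = -1.3 + 2·6 = 10.7; r = 15.7 − 10.7 = 5
x=9: ŷ = -1.3 + 2·9 = 16.7; r = 14.7 − 16.7 = -2
x=12: ŷ = -1.3 + 2·12 = 22.7; r = 19.7 − 22.7 = -3
x=13: ŷ = -1.3 + 2·13 = 24.7; r = 27.7 − 24.7 = 3
SSE = 0 + 9 + 25 + 4 + 9 + 9 = 56
s = √(56/4) = √14 ≈ 3.742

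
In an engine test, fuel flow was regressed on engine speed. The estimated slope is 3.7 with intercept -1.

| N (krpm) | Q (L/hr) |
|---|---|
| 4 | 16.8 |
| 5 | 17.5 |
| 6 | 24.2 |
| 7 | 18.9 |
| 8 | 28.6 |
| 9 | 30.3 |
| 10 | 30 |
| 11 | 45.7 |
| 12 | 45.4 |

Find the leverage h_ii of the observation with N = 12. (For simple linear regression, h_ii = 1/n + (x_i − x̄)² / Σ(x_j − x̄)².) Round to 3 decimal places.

N̄ = (4 + 5 + 6 + 7 + 8 + 9 + 10 + 11 + 12)/9 = 8
Σ(N − N̄)² = 16 + 9 + 4 + 1 + 0 + 1 + 4 + 9 + 16 = 60
h = 1/9 + (4)²/60 = 0.111111 + 0.266667 = 0.378

h = 0.378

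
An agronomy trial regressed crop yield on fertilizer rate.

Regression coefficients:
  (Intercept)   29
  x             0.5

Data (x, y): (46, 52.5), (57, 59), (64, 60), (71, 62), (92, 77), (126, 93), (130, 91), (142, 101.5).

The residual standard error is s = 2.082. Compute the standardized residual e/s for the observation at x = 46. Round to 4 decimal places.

0.2402

ŷ = 29 + 0.5·46 = 52
e = 52.5 − 52 = 0.5
e/s = 0.5 / 2.082 = 0.2402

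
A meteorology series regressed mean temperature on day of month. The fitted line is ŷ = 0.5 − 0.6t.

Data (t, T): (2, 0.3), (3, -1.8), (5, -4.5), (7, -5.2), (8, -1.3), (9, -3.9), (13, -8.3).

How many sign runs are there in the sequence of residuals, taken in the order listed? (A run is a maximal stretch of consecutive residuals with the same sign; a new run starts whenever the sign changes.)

4 runs

t=2: ŷ = 0.5 − 0.6·2 = -0.7; e = 0.3 − (-0.7) = 1
t=3: ŷ = 0.5 − 0.6·3 = -1.3; e = -1.8 − (-1.3) = -0.5
t=5: ŷ = 0.5 − 0.6·5 = -2.5; e = -4.5 − (-2.5) = -2
t=7: ŷ = 0.5 − 0.6·7 = -3.7; e = -5.2 − (-3.7) = -1.5
t=8: ŷ = 0.5 − 0.6·8 = -4.3; e = -1.3 − (-4.3) = 3
t=9: ŷ = 0.5 − 0.6·9 = -4.9; e = -3.9 − (-4.9) = 1
t=13: ŷ = 0.5 − 0.6·13 = -7.3; e = -8.3 − (-7.3) = -1
Signs: + − − − + + −
Runs: +×1, −×3, +×2, −×1 → 4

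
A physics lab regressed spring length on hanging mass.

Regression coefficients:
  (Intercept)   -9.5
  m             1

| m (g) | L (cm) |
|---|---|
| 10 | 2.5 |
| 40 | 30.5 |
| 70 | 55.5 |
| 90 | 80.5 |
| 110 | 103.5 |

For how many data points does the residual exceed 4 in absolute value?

m=10: ŷ = -9.5 + 10 = 0.5; r = 2.5 − 0.5 = 2
m=40: ŷ = -9.5 + 40 = 30.5; r = 30.5 − 30.5 = 0
m=70: ŷ = -9.5 + 70 = 60.5; r = 55.5 − 60.5 = -5
m=90: ŷ = -9.5 + 90 = 80.5; r = 80.5 − 80.5 = 0
m=110: ŷ = -9.5 + 110 = 100.5; r = 103.5 − 100.5 = 3
|r| > 4: m=70 (|r|=5) → 1

1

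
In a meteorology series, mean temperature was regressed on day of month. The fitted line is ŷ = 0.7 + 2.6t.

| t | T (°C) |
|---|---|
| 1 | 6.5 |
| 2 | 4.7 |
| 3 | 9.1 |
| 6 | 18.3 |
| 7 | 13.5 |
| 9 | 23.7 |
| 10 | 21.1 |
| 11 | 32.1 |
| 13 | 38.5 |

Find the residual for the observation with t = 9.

ŷ = 0.7 + 2.6·9 = 24.1
e = 23.7 − 24.1 = -0.4

e = -0.4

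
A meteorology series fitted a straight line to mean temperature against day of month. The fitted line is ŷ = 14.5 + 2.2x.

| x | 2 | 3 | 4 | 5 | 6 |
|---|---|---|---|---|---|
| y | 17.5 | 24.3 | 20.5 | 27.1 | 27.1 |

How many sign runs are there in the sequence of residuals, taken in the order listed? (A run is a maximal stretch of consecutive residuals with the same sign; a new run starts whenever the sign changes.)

5 runs

x=2: ŷ = 14.5 + 2.2·2 = 18.9; e = 17.5 − 18.9 = -1.4
x=3: ŷ = 14.5 + 2.2·3 = 21.1; e = 24.3 − 21.1 = 3.2
x=4: ŷ = 14.5 + 2.2·4 = 23.3; e = 20.5 − 23.3 = -2.8
x=5: ŷ = 14.5 + 2.2·5 = 25.5; e = 27.1 − 25.5 = 1.6
x=6: ŷ = 14.5 + 2.2·6 = 27.7; e = 27.1 − 27.7 = -0.6
Signs: − + − + −
Runs: −×1, +×1, −×1, +×1, −×1 → 5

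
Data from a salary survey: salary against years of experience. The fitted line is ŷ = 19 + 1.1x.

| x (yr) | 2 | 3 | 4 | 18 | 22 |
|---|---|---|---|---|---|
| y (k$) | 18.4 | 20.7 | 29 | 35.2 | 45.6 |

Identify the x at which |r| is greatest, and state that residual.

x=2: ŷ = 19 + 1.1·2 = 21.2; r = 18.4 − 21.2 = -2.8
x=3: ŷ = 19 + 1.1·3 = 22.3; r = 20.7 − 22.3 = -1.6
x=4: ŷ = 19 + 1.1·4 = 23.4; r = 29 − 23.4 = 5.6
x=18: ŷ = 19 + 1.1·18 = 38.8; r = 35.2 − 38.8 = -3.6
x=22: ŷ = 19 + 1.1·22 = 43.2; r = 45.6 − 43.2 = 2.4
Largest |r| is 5.6 at x = 4, residual 5.6.

x = 4, r = 5.6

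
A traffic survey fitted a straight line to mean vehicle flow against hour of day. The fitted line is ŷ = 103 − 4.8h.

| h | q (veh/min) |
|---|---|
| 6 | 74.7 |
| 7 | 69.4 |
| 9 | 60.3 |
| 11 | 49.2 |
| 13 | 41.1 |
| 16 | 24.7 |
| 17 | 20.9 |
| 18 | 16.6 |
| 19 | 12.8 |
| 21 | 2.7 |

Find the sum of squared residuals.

h=6: ŷ = 103 − 4.8·6 = 74.2; r = 74.7 − 74.2 = 0.5
h=7: ŷ = 103 − 4.8·7 = 69.4; r = 69.4 − 69.4 = 0
h=9: ŷ = 103 − 4.8·9 = 59.8; r = 60.3 − 59.8 = 0.5
h=11: ŷ = 103 − 4.8·11 = 50.2; r = 49.2 − 50.2 = -1
h=13: ŷ = 103 − 4.8·13 = 40.6; r = 41.1 − 40.6 = 0.5
h=16: ŷ = 103 − 4.8·16 = 26.2; r = 24.7 − 26.2 = -1.5
h=17: ŷ = 103 − 4.8·17 = 21.4; r = 20.9 − 21.4 = -0.5
h=18: ŷ = 103 − 4.8·18 = 16.6; r = 16.6 − 16.6 = 0
h=19: ŷ = 103 − 4.8·19 = 11.8; r = 12.8 − 11.8 = 1
h=21: ŷ = 103 − 4.8·21 = 2.2; r = 2.7 − 2.2 = 0.5
SSE = 0.25 + 0 + 0.25 + 1 + 0.25 + 2.25 + 0.25 + 0 + 1 + 0.25 = 5.5

SSE = 5.5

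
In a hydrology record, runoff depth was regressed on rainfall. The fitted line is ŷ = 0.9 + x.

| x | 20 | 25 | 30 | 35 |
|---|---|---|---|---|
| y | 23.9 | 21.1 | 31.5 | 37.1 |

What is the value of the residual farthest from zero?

r = -4.8

x=20: ŷ = 0.9 + 20 = 20.9; r = 23.9 − 20.9 = 3
x=25: ŷ = 0.9 + 25 = 25.9; r = 21.1 − 25.9 = -4.8
x=30: ŷ = 0.9 + 30 = 30.9; r = 31.5 − 30.9 = 0.6
x=35: ŷ = 0.9 + 35 = 35.9; r = 37.1 − 35.9 = 1.2
Largest |r| is 4.8 at x = 25, residual -4.8.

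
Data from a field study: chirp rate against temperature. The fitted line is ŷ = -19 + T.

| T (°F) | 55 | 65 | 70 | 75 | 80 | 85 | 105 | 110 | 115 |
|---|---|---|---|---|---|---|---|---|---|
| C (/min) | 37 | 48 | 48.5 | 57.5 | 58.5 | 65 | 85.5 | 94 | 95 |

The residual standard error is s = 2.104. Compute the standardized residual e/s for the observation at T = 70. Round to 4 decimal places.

-1.1882

ŷ = -19 + 70 = 51
e = 48.5 − 51 = -2.5
e/s = -2.5 / 2.104 = -1.1882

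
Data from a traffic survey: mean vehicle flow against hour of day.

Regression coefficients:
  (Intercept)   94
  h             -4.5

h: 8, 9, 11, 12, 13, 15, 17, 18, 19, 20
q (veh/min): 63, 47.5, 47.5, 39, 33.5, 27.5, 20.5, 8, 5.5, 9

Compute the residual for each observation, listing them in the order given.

5, -6, 3, -1, -2, 1, 3, -5, -3, 5

h=8: q̂ = 94 − 4.5·8 = 58; e = 63 − 58 = 5
h=9: q̂ = 94 − 4.5·9 = 53.5; e = 47.5 − 53.5 = -6
h=11: q̂ = 94 − 4.5·11 = 44.5; e = 47.5 − 44.5 = 3
h=12: q̂ = 94 − 4.5·12 = 40; e = 39 − 40 = -1
h=13: q̂ = 94 − 4.5·13 = 35.5; e = 33.5 − 35.5 = -2
h=15: q̂ = 94 − 4.5·15 = 26.5; e = 27.5 − 26.5 = 1
h=17: q̂ = 94 − 4.5·17 = 17.5; e = 20.5 − 17.5 = 3
h=18: q̂ = 94 − 4.5·18 = 13; e = 8 − 13 = -5
h=19: q̂ = 94 − 4.5·19 = 8.5; e = 5.5 − 8.5 = -3
h=20: q̂ = 94 − 4.5·20 = 4; e = 9 − 4 = 5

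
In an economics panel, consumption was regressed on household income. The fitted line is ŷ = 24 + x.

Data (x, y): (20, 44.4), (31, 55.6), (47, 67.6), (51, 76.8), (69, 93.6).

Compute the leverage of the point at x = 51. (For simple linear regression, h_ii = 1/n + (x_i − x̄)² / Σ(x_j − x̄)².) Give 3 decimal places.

x̄ = (20 + 31 + 47 + 51 + 69)/5 = 43.6
Σ(x − x̄)² = 556.96 + 158.76 + 11.56 + 54.76 + 645.16 = 1427.2
h = 1/5 + (7.4)²/1427.2 = 0.2 + 0.0383688 = 0.238

h = 0.238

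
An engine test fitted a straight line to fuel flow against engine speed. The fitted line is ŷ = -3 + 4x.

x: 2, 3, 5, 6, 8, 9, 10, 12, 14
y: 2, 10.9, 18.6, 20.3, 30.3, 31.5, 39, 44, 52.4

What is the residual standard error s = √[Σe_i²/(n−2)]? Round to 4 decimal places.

x=2: ŷ = -3 + 4·2 = 5; e = 2 − 5 = -3
x=3: ŷ = -3 + 4·3 = 9; e = 10.9 − 9 = 1.9
x=5: ŷ = -3 + 4·5 = 17; e = 18.6 − 17 = 1.6
x=6: ŷ = -3 + 4·6 = 21; e = 20.3 − 21 = -0.7
x=8: ŷ = -3 + 4·8 = 29; e = 30.3 − 29 = 1.3
x=9: ŷ = -3 + 4·9 = 33; e = 31.5 − 33 = -1.5
x=10: ŷ = -3 + 4·10 = 37; e = 39 − 37 = 2
x=12: ŷ = -3 + 4·12 = 45; e = 44 − 45 = -1
x=14: ŷ = -3 + 4·14 = 53; e = 52.4 − 53 = -0.6
SSE = 9 + 3.61 + 2.56 + 0.49 + 1.69 + 2.25 + 4 + 1 + 0.36 = 24.96
s = √(24.96/7) = √3.56571 ≈ 1.8883

s = 1.8883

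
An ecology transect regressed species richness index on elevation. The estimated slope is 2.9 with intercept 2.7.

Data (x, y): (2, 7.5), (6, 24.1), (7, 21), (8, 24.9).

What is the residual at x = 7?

e = -2

ŷ = 2.7 + 2.9·7 = 23
e = 21 − 23 = -2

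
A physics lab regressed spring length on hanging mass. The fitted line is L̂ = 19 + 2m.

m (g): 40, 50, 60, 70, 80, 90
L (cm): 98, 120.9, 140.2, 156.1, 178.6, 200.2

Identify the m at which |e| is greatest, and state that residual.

m=40: L̂ = 19 + 2·40 = 99; e = 98 − 99 = -1
m=50: L̂ = 19 + 2·50 = 119; e = 120.9 − 119 = 1.9
m=60: L̂ = 19 + 2·60 = 139; e = 140.2 − 139 = 1.2
m=70: L̂ = 19 + 2·70 = 159; e = 156.1 − 159 = -2.9
m=80: L̂ = 19 + 2·80 = 179; e = 178.6 − 179 = -0.4
m=90: L̂ = 19 + 2·90 = 199; e = 200.2 − 199 = 1.2
Largest |e| is 2.9 at m = 70, residual -2.9.

m = 70, e = -2.9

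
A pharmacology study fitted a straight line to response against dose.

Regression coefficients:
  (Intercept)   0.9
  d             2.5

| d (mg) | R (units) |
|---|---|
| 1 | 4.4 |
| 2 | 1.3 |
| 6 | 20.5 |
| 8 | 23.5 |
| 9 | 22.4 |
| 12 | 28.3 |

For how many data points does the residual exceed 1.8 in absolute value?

4

d=1: ŷ = 0.9 + 2.5·1 = 3.4; e = 4.4 − 3.4 = 1
d=2: ŷ = 0.9 + 2.5·2 = 5.9; e = 1.3 − 5.9 = -4.6
d=6: ŷ = 0.9 + 2.5·6 = 15.9; e = 20.5 − 15.9 = 4.6
d=8: ŷ = 0.9 + 2.5·8 = 20.9; e = 23.5 − 20.9 = 2.6
d=9: ŷ = 0.9 + 2.5·9 = 23.4; e = 22.4 − 23.4 = -1
d=12: ŷ = 0.9 + 2.5·12 = 30.9; e = 28.3 − 30.9 = -2.6
|e| > 1.8: d=2 (|e|=4.6), d=6 (|e|=4.6), d=8 (|e|=2.6), d=12 (|e|=2.6) → 4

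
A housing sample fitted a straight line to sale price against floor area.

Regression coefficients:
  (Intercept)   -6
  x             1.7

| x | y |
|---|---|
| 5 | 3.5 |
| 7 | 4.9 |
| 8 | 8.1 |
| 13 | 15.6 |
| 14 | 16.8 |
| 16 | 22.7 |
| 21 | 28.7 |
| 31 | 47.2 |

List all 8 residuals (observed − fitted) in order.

x=5: ŷ = -6 + 1.7·5 = 2.5; e = 3.5 − 2.5 = 1
x=7: ŷ = -6 + 1.7·7 = 5.9; e = 4.9 − 5.9 = -1
x=8: ŷ = -6 + 1.7·8 = 7.6; e = 8.1 − 7.6 = 0.5
x=13: ŷ = -6 + 1.7·13 = 16.1; e = 15.6 − 16.1 = -0.5
x=14: ŷ = -6 + 1.7·14 = 17.8; e = 16.8 − 17.8 = -1
x=16: ŷ = -6 + 1.7·16 = 21.2; e = 22.7 − 21.2 = 1.5
x=21: ŷ = -6 + 1.7·21 = 29.7; e = 28.7 − 29.7 = -1
x=31: ŷ = -6 + 1.7·31 = 46.7; e = 47.2 − 46.7 = 0.5

1, -1, 0.5, -0.5, -1, 1.5, -1, 0.5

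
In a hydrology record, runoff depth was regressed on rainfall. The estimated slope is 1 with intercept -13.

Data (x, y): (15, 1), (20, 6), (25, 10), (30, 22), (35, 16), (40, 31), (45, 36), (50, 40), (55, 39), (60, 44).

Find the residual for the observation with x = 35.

r = -6

ŷ = -13 + 35 = 22
r = 16 − 22 = -6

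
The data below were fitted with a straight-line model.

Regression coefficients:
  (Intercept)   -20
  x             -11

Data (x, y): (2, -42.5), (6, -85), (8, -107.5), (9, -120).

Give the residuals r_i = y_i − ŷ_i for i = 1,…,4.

-0.5, 1, 0.5, -1

x=2: ŷ = -20 − 11·2 = -42; r = -42.5 − (-42) = -0.5
x=6: ŷ = -20 − 11·6 = -86; r = -85 − (-86) = 1
x=8: ŷ = -20 − 11·8 = -108; r = -107.5 − (-108) = 0.5
x=9: ŷ = -20 − 11·9 = -119; r = -120 − (-119) = -1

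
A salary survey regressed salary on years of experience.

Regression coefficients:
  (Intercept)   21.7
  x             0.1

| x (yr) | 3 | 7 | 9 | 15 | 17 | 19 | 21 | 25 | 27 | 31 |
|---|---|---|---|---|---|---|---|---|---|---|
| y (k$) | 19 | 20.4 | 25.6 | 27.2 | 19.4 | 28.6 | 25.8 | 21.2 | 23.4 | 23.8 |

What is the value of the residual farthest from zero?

x=3: ŷ = 21.7 + 0.1·3 = 22; e = 19 − 22 = -3
x=7: ŷ = 21.7 + 0.1·7 = 22.4; e = 20.4 − 22.4 = -2
x=9: ŷ = 21.7 + 0.1·9 = 22.6; e = 25.6 − 22.6 = 3
x=15: ŷ = 21.7 + 0.1·15 = 23.2; e = 27.2 − 23.2 = 4
x=17: ŷ = 21.7 + 0.1·17 = 23.4; e = 19.4 − 23.4 = -4
x=19: ŷ = 21.7 + 0.1·19 = 23.6; e = 28.6 − 23.6 = 5
x=21: ŷ = 21.7 + 0.1·21 = 23.8; e = 25.8 − 23.8 = 2
x=25: ŷ = 21.7 + 0.1·25 = 24.2; e = 21.2 − 24.2 = -3
x=27: ŷ = 21.7 + 0.1·27 = 24.4; e = 23.4 − 24.4 = -1
x=31: ŷ = 21.7 + 0.1·31 = 24.8; e = 23.8 − 24.8 = -1
Largest |e| is 5 at x = 19, residual 5.

e = 5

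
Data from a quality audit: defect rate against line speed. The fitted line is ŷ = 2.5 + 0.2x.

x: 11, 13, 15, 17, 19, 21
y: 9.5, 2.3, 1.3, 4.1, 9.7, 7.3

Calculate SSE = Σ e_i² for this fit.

SSE = 63.68

x=11: ŷ = 2.5 + 0.2·11 = 4.7; e = 9.5 − 4.7 = 4.8
x=13: ŷ = 2.5 + 0.2·13 = 5.1; e = 2.3 − 5.1 = -2.8
x=15: ŷ = 2.5 + 0.2·15 = 5.5; e = 1.3 − 5.5 = -4.2
x=17: ŷ = 2.5 + 0.2·17 = 5.9; e = 4.1 − 5.9 = -1.8
x=19: ŷ = 2.5 + 0.2·19 = 6.3; e = 9.7 − 6.3 = 3.4
x=21: ŷ = 2.5 + 0.2·21 = 6.7; e = 7.3 − 6.7 = 0.6
SSE = 23.04 + 7.84 + 17.64 + 3.24 + 11.56 + 0.36 = 63.68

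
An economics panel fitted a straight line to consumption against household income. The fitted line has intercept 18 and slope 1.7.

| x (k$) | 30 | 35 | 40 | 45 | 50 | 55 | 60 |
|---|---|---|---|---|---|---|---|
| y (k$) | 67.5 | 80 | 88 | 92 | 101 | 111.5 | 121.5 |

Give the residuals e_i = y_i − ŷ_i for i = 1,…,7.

-1.5, 2.5, 2, -2.5, -2, 0, 1.5

x=30: ŷ = 18 + 1.7·30 = 69; e = 67.5 − 69 = -1.5
x=35: ŷ = 18 + 1.7·35 = 77.5; e = 80 − 77.5 = 2.5
x=40: ŷ = 18 + 1.7·40 = 86; e = 88 − 86 = 2
x=45: ŷ = 18 + 1.7·45 = 94.5; e = 92 − 94.5 = -2.5
x=50: ŷ = 18 + 1.7·50 = 103; e = 101 − 103 = -2
x=55: ŷ = 18 + 1.7·55 = 111.5; e = 111.5 − 111.5 = 0
x=60: ŷ = 18 + 1.7·60 = 120; e = 121.5 − 120 = 1.5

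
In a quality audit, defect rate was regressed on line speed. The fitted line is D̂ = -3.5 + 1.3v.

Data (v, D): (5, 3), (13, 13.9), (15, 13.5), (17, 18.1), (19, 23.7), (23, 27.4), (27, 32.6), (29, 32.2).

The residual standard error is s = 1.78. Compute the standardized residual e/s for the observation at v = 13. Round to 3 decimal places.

0.281

D̂ = -3.5 + 1.3·13 = 13.4
e = 13.9 − 13.4 = 0.5
e/s = 0.5 / 1.78 = 0.281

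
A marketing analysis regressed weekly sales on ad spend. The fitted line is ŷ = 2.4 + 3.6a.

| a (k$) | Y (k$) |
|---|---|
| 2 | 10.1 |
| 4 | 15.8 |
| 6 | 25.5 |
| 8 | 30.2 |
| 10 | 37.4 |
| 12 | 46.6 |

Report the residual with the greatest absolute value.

a=2: ŷ = 2.4 + 3.6·2 = 9.6; e = 10.1 − 9.6 = 0.5
a=4: ŷ = 2.4 + 3.6·4 = 16.8; e = 15.8 − 16.8 = -1
a=6: ŷ = 2.4 + 3.6·6 = 24; e = 25.5 − 24 = 1.5
a=8: ŷ = 2.4 + 3.6·8 = 31.2; e = 30.2 − 31.2 = -1
a=10: ŷ = 2.4 + 3.6·10 = 38.4; e = 37.4 − 38.4 = -1
a=12: ŷ = 2.4 + 3.6·12 = 45.6; e = 46.6 − 45.6 = 1
Largest |e| is 1.5 at a = 6, residual 1.5.

e = 1.5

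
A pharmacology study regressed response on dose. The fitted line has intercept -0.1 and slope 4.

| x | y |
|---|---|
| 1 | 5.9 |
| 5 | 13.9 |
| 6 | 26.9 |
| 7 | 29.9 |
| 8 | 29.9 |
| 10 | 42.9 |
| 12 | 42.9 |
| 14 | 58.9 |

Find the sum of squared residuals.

x=1: ŷ = -0.1 + 4·1 = 3.9; e = 5.9 − 3.9 = 2
x=5: ŷ = -0.1 + 4·5 = 19.9; e = 13.9 − 19.9 = -6
x=6: ŷ = -0.1 + 4·6 = 23.9; e = 26.9 − 23.9 = 3
x=7: ŷ = -0.1 + 4·7 = 27.9; e = 29.9 − 27.9 = 2
x=8: ŷ = -0.1 + 4·8 = 31.9; e = 29.9 − 31.9 = -2
x=10: ŷ = -0.1 + 4·10 = 39.9; e = 42.9 − 39.9 = 3
x=12: ŷ = -0.1 + 4·12 = 47.9; e = 42.9 − 47.9 = -5
x=14: ŷ = -0.1 + 4·14 = 55.9; e = 58.9 − 55.9 = 3
SSE = 4 + 36 + 9 + 4 + 4 + 9 + 25 + 9 = 100

SSE = 100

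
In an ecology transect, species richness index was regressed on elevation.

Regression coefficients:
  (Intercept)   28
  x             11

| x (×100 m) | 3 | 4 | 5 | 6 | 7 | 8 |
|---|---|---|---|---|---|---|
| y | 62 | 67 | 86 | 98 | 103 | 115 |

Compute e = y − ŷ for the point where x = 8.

e = -1

ŷ = 28 + 11·8 = 116
e = 115 − 116 = -1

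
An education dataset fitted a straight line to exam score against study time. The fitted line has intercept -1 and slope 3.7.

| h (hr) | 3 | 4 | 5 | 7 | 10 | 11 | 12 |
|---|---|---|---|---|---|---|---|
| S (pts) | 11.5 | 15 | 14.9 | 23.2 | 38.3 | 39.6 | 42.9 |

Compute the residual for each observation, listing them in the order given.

1.4, 1.2, -2.6, -1.7, 2.3, -0.1, -0.5

h=3: ŷ = -1 + 3.7·3 = 10.1; r = 11.5 − 10.1 = 1.4
h=4: ŷ = -1 + 3.7·4 = 13.8; r = 15 − 13.8 = 1.2
h=5: ŷ = -1 + 3.7·5 = 17.5; r = 14.9 − 17.5 = -2.6
h=7: ŷ = -1 + 3.7·7 = 24.9; r = 23.2 − 24.9 = -1.7
h=10: ŷ = -1 + 3.7·10 = 36; r = 38.3 − 36 = 2.3
h=11: ŷ = -1 + 3.7·11 = 39.7; r = 39.6 − 39.7 = -0.1
h=12: ŷ = -1 + 3.7·12 = 43.4; r = 42.9 − 43.4 = -0.5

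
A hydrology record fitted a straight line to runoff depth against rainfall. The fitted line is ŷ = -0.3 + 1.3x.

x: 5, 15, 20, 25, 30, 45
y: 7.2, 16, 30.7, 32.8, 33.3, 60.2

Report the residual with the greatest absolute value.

e = -5.4

x=5: ŷ = -0.3 + 1.3·5 = 6.2; e = 7.2 − 6.2 = 1
x=15: ŷ = -0.3 + 1.3·15 = 19.2; e = 16 − 19.2 = -3.2
x=20: ŷ = -0.3 + 1.3·20 = 25.7; e = 30.7 − 25.7 = 5
x=25: ŷ = -0.3 + 1.3·25 = 32.2; e = 32.8 − 32.2 = 0.6
x=30: ŷ = -0.3 + 1.3·30 = 38.7; e = 33.3 − 38.7 = -5.4
x=45: ŷ = -0.3 + 1.3·45 = 58.2; e = 60.2 − 58.2 = 2
Largest |e| is 5.4 at x = 30, residual -5.4.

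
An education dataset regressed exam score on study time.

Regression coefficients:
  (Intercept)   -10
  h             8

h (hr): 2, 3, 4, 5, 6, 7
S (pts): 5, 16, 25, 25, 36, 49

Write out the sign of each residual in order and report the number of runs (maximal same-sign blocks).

h=2: Ŝ = -10 + 8·2 = 6; r = 5 − 6 = -1
h=3: Ŝ = -10 + 8·3 = 14; r = 16 − 14 = 2
h=4: Ŝ = -10 + 8·4 = 22; r = 25 − 22 = 3
h=5: Ŝ = -10 + 8·5 = 30; r = 25 − 30 = -5
h=6: Ŝ = -10 + 8·6 = 38; r = 36 − 38 = -2
h=7: Ŝ = -10 + 8·7 = 46; r = 49 − 46 = 3
Signs: − + + − − +
Runs: −×1, +×2, −×2, +×1 → 4

4 runs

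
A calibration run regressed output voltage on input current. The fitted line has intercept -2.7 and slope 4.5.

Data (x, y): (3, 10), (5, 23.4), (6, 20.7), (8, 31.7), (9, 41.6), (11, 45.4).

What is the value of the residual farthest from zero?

e = 3.8

x=3: ŷ = -2.7 + 4.5·3 = 10.8; e = 10 − 10.8 = -0.8
x=5: ŷ = -2.7 + 4.5·5 = 19.8; e = 23.4 − 19.8 = 3.6
x=6: ŷ = -2.7 + 4.5·6 = 24.3; e = 20.7 − 24.3 = -3.6
x=8: ŷ = -2.7 + 4.5·8 = 33.3; e = 31.7 − 33.3 = -1.6
x=9: ŷ = -2.7 + 4.5·9 = 37.8; e = 41.6 − 37.8 = 3.8
x=11: ŷ = -2.7 + 4.5·11 = 46.8; e = 45.4 − 46.8 = -1.4
Largest |e| is 3.8 at x = 9, residual 3.8.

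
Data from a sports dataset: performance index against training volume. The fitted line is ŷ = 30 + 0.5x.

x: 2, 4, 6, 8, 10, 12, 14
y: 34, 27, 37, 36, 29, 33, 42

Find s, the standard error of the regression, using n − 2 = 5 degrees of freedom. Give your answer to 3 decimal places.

x=2: ŷ = 30 + 0.5·2 = 31; r = 34 − 31 = 3
x=4: ŷ = 30 + 0.5·4 = 32; r = 27 − 32 = -5
x=6: ŷ = 30 + 0.5·6 = 33; r = 37 − 33 = 4
x=8: ŷ = 30 + 0.5·8 = 34; r = 36 − 34 = 2
x=10: ŷ = 30 + 0.5·10 = 35; r = 29 − 35 = -6
x=12: ŷ = 30 + 0.5·12 = 36; r = 33 − 36 = -3
x=14: ŷ = 30 + 0.5·14 = 37; r = 42 − 37 = 5
SSE = 9 + 25 + 16 + 4 + 36 + 9 + 25 = 124
s = √(124/5) = √24.8 ≈ 4.980

s = 4.980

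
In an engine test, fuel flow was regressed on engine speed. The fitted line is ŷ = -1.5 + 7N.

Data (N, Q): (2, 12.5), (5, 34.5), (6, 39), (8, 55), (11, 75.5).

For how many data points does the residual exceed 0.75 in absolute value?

2

N=2: ŷ = -1.5 + 7·2 = 12.5; r = 12.5 − 12.5 = 0
N=5: ŷ = -1.5 + 7·5 = 33.5; r = 34.5 − 33.5 = 1
N=6: ŷ = -1.5 + 7·6 = 40.5; r = 39 − 40.5 = -1.5
N=8: ŷ = -1.5 + 7·8 = 54.5; r = 55 − 54.5 = 0.5
N=11: ŷ = -1.5 + 7·11 = 75.5; r = 75.5 − 75.5 = 0
|r| > 0.75: N=5 (|r|=1), N=6 (|r|=1.5) → 2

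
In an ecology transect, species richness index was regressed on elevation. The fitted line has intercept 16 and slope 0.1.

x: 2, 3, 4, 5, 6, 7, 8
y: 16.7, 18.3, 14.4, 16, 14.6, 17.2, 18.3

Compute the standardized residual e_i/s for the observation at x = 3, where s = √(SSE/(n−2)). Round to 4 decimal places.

x=2: ŷ = 16 + 0.1·2 = 16.2; e = 16.7 − 16.2 = 0.5
x=3: ŷ = 16 + 0.1·3 = 16.3; e = 18.3 − 16.3 = 2
x=4: ŷ = 16 + 0.1·4 = 16.4; e = 14.4 − 16.4 = -2
x=5: ŷ = 16 + 0.1·5 = 16.5; e = 16 − 16.5 = -0.5
x=6: ŷ = 16 + 0.1·6 = 16.6; e = 14.6 − 16.6 = -2
x=7: ŷ = 16 + 0.1·7 = 16.7; e = 17.2 − 16.7 = 0.5
x=8: ŷ = 16 + 0.1·8 = 16.8; e = 18.3 − 16.8 = 1.5
SSE = 0.25 + 4 + 4 + 0.25 + 4 + 0.25 + 2.25 = 15
s = √(15/5) = 1.73205
e/s = 2 / 1.73205 = 1.1547

1.1547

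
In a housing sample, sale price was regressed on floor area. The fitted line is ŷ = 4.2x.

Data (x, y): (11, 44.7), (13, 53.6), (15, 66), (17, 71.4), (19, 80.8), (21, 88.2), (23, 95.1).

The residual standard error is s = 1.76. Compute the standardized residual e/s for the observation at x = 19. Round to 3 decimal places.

0.568

ŷ = 4.2·19 = 79.8
e = 80.8 − 79.8 = 1
e/s = 1 / 1.76 = 0.568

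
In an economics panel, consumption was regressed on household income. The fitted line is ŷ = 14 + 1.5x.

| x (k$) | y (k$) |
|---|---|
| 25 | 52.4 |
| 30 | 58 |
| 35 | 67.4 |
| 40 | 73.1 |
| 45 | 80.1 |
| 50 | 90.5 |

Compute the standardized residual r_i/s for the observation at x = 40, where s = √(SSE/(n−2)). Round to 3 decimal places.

x=25: ŷ = 14 + 1.5·25 = 51.5; r = 52.4 − 51.5 = 0.9
x=30: ŷ = 14 + 1.5·30 = 59; r = 58 − 59 = -1
x=35: ŷ = 14 + 1.5·35 = 66.5; r = 67.4 − 66.5 = 0.9
x=40: ŷ = 14 + 1.5·40 = 74; r = 73.1 − 74 = -0.9
x=45: ŷ = 14 + 1.5·45 = 81.5; r = 80.1 − 81.5 = -1.4
x=50: ŷ = 14 + 1.5·50 = 89; r = 90.5 − 89 = 1.5
SSE = 0.81 + 1 + 0.81 + 0.81 + 1.96 + 2.25 = 7.64
s = √(7.64/4) = 1.38203
r/s = -0.9 / 1.38203 = -0.651

-0.651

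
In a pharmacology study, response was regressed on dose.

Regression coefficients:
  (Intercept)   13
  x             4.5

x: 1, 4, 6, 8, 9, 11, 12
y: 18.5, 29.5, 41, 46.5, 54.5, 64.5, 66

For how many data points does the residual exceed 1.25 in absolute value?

3

x=1: ŷ = 13 + 4.5·1 = 17.5; e = 18.5 − 17.5 = 1
x=4: ŷ = 13 + 4.5·4 = 31; e = 29.5 − 31 = -1.5
x=6: ŷ = 13 + 4.5·6 = 40; e = 41 − 40 = 1
x=8: ŷ = 13 + 4.5·8 = 49; e = 46.5 − 49 = -2.5
x=9: ŷ = 13 + 4.5·9 = 53.5; e = 54.5 − 53.5 = 1
x=11: ŷ = 13 + 4.5·11 = 62.5; e = 64.5 − 62.5 = 2
x=12: ŷ = 13 + 4.5·12 = 67; e = 66 − 67 = -1
|e| > 1.25: x=4 (|e|=1.5), x=8 (|e|=2.5), x=11 (|e|=2) → 3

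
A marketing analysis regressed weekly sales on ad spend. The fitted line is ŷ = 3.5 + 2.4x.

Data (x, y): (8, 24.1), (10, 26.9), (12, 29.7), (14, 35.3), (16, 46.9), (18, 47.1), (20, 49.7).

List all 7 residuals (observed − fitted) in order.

1.4, -0.6, -2.6, -1.8, 5, 0.4, -1.8

x=8: ŷ = 3.5 + 2.4·8 = 22.7; r = 24.1 − 22.7 = 1.4
x=10: ŷ = 3.5 + 2.4·10 = 27.5; r = 26.9 − 27.5 = -0.6
x=12: ŷ = 3.5 + 2.4·12 = 32.3; r = 29.7 − 32.3 = -2.6
x=14: ŷ = 3.5 + 2.4·14 = 37.1; r = 35.3 − 37.1 = -1.8
x=16: ŷ = 3.5 + 2.4·16 = 41.9; r = 46.9 − 41.9 = 5
x=18: ŷ = 3.5 + 2.4·18 = 46.7; r = 47.1 − 46.7 = 0.4
x=20: ŷ = 3.5 + 2.4·20 = 51.5; r = 49.7 − 51.5 = -1.8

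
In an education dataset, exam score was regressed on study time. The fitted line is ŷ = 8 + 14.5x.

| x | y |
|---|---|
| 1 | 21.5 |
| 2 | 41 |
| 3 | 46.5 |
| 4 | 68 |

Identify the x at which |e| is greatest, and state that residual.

x=1: ŷ = 8 + 14.5·1 = 22.5; e = 21.5 − 22.5 = -1
x=2: ŷ = 8 + 14.5·2 = 37; e = 41 − 37 = 4
x=3: ŷ = 8 + 14.5·3 = 51.5; e = 46.5 − 51.5 = -5
x=4: ŷ = 8 + 14.5·4 = 66; e = 68 − 66 = 2
Largest |e| is 5 at x = 3, residual -5.

x = 3, e = -5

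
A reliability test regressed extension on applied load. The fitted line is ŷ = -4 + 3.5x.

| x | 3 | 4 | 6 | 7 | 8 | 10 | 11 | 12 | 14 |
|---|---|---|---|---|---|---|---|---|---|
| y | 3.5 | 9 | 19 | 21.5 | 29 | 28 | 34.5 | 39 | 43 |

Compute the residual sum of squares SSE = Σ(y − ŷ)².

x=3: ŷ = -4 + 3.5·3 = 6.5; e = 3.5 − 6.5 = -3
x=4: ŷ = -4 + 3.5·4 = 10; e = 9 − 10 = -1
x=6: ŷ = -4 + 3.5·6 = 17; e = 19 − 17 = 2
x=7: ŷ = -4 + 3.5·7 = 20.5; e = 21.5 − 20.5 = 1
x=8: ŷ = -4 + 3.5·8 = 24; e = 29 − 24 = 5
x=10: ŷ = -4 + 3.5·10 = 31; e = 28 − 31 = -3
x=11: ŷ = -4 + 3.5·11 = 34.5; e = 34.5 − 34.5 = 0
x=12: ŷ = -4 + 3.5·12 = 38; e = 39 − 38 = 1
x=14: ŷ = -4 + 3.5·14 = 45; e = 43 − 45 = -2
SSE = 9 + 1 + 4 + 1 + 25 + 9 + 0 + 1 + 4 = 54

SSE = 54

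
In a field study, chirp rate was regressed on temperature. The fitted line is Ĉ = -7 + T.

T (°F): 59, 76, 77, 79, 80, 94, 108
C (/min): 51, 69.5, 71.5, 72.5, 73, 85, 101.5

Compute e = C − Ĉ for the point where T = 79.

e = 0.5

Ĉ = -7 + 79 = 72
e = 72.5 − 72 = 0.5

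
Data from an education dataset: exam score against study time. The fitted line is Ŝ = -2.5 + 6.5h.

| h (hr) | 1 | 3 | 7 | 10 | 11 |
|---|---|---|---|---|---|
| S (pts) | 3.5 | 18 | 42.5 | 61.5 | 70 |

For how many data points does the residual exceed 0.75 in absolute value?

3

h=1: Ŝ = -2.5 + 6.5·1 = 4; e = 3.5 − 4 = -0.5
h=3: Ŝ = -2.5 + 6.5·3 = 17; e = 18 − 17 = 1
h=7: Ŝ = -2.5 + 6.5·7 = 43; e = 42.5 − 43 = -0.5
h=10: Ŝ = -2.5 + 6.5·10 = 62.5; e = 61.5 − 62.5 = -1
h=11: Ŝ = -2.5 + 6.5·11 = 69; e = 70 − 69 = 1
|e| > 0.75: h=3 (|e|=1), h=10 (|e|=1), h=11 (|e|=1) → 3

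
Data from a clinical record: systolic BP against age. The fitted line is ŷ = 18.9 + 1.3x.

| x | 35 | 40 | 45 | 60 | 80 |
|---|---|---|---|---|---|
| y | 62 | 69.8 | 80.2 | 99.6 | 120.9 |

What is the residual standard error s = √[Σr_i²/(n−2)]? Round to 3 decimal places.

x=35: ŷ = 18.9 + 1.3·35 = 64.4; r = 62 − 64.4 = -2.4
x=40: ŷ = 18.9 + 1.3·40 = 70.9; r = 69.8 − 70.9 = -1.1
x=45: ŷ = 18.9 + 1.3·45 = 77.4; r = 80.2 − 77.4 = 2.8
x=60: ŷ = 18.9 + 1.3·60 = 96.9; r = 99.6 − 96.9 = 2.7
x=80: ŷ = 18.9 + 1.3·80 = 122.9; r = 120.9 − 122.9 = -2
SSE = 5.76 + 1.21 + 7.84 + 7.29 + 4 = 26.1
s = √(26.1/3) = √8.7 ≈ 2.950

s = 2.950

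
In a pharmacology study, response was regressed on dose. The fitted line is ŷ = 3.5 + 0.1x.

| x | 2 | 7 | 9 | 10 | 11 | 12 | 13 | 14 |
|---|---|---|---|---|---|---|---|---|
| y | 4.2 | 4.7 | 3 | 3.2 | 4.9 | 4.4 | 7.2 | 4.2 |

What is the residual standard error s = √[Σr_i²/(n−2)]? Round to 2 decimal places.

s = 1.33

x=2: ŷ = 3.5 + 0.1·2 = 3.7; r = 4.2 − 3.7 = 0.5
x=7: ŷ = 3.5 + 0.1·7 = 4.2; r = 4.7 − 4.2 = 0.5
x=9: ŷ = 3.5 + 0.1·9 = 4.4; r = 3 − 4.4 = -1.4
x=10: ŷ = 3.5 + 0.1·10 = 4.5; r = 3.2 − 4.5 = -1.3
x=11: ŷ = 3.5 + 0.1·11 = 4.6; r = 4.9 − 4.6 = 0.3
x=12: ŷ = 3.5 + 0.1·12 = 4.7; r = 4.4 − 4.7 = -0.3
x=13: ŷ = 3.5 + 0.1·13 = 4.8; r = 7.2 − 4.8 = 2.4
x=14: ŷ = 3.5 + 0.1·14 = 4.9; r = 4.2 − 4.9 = -0.7
SSE = 0.25 + 0.25 + 1.96 + 1.69 + 0.09 + 0.09 + 5.76 + 0.49 = 10.58
s = √(10.58/6) = √1.76333 ≈ 1.33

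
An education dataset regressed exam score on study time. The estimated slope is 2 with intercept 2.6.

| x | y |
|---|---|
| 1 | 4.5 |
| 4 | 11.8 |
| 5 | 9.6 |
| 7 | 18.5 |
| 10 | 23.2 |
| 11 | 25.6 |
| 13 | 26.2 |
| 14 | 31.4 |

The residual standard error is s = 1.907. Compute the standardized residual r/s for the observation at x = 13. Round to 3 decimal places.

ŷ = 2.6 + 2·13 = 28.6
r = 26.2 − 28.6 = -2.4
r/s = -2.4 / 1.907 = -1.259

-1.259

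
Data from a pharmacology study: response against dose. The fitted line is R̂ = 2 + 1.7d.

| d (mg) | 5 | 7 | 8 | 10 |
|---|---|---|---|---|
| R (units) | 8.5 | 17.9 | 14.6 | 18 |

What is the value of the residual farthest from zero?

d=5: R̂ = 2 + 1.7·5 = 10.5; e = 8.5 − 10.5 = -2
d=7: R̂ = 2 + 1.7·7 = 13.9; e = 17.9 − 13.9 = 4
d=8: R̂ = 2 + 1.7·8 = 15.6; e = 14.6 − 15.6 = -1
d=10: R̂ = 2 + 1.7·10 = 19; e = 18 − 19 = -1
Largest |e| is 4 at d = 7, residual 4.

e = 4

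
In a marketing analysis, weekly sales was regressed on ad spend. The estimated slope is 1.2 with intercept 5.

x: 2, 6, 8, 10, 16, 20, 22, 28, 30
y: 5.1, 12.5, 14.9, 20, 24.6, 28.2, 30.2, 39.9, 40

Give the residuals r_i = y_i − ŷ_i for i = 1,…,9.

-2.3, 0.3, 0.3, 3, 0.4, -0.8, -1.2, 1.3, -1

x=2: ŷ = 5 + 1.2·2 = 7.4; r = 5.1 − 7.4 = -2.3
x=6: ŷ = 5 + 1.2·6 = 12.2; r = 12.5 − 12.2 = 0.3
x=8: ŷ = 5 + 1.2·8 = 14.6; r = 14.9 − 14.6 = 0.3
x=10: ŷ = 5 + 1.2·10 = 17; r = 20 − 17 = 3
x=16: ŷ = 5 + 1.2·16 = 24.2; r = 24.6 − 24.2 = 0.4
x=20: ŷ = 5 + 1.2·20 = 29; r = 28.2 − 29 = -0.8
x=22: ŷ = 5 + 1.2·22 = 31.4; r = 30.2 − 31.4 = -1.2
x=28: ŷ = 5 + 1.2·28 = 38.6; r = 39.9 − 38.6 = 1.3
x=30: ŷ = 5 + 1.2·30 = 41; r = 40 − 41 = -1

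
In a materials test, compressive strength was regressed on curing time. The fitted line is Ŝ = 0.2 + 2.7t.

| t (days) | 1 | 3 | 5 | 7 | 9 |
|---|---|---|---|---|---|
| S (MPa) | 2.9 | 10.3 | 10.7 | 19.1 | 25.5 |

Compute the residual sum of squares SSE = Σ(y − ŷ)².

t=1: Ŝ = 0.2 + 2.7·1 = 2.9; r = 2.9 − 2.9 = 0
t=3: Ŝ = 0.2 + 2.7·3 = 8.3; r = 10.3 − 8.3 = 2
t=5: Ŝ = 0.2 + 2.7·5 = 13.7; r = 10.7 − 13.7 = -3
t=7: Ŝ = 0.2 + 2.7·7 = 19.1; r = 19.1 − 19.1 = 0
t=9: Ŝ = 0.2 + 2.7·9 = 24.5; r = 25.5 − 24.5 = 1
SSE = 0 + 4 + 9 + 0 + 1 = 14

SSE = 14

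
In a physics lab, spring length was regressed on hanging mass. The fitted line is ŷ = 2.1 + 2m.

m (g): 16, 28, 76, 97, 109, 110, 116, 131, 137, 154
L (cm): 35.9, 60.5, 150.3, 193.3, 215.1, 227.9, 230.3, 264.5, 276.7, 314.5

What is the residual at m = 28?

ŷ = 2.1 + 2·28 = 58.1
e = 60.5 − 58.1 = 2.4

e = 2.4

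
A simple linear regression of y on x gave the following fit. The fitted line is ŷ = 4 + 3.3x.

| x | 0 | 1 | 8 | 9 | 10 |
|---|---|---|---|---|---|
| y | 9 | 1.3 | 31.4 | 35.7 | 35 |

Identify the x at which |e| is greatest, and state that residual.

x=0: ŷ = 4 + 3.3·0 = 4; e = 9 − 4 = 5
x=1: ŷ = 4 + 3.3·1 = 7.3; e = 1.3 − 7.3 = -6
x=8: ŷ = 4 + 3.3·8 = 30.4; e = 31.4 − 30.4 = 1
x=9: ŷ = 4 + 3.3·9 = 33.7; e = 35.7 − 33.7 = 2
x=10: ŷ = 4 + 3.3·10 = 37; e = 35 − 37 = -2
Largest |e| is 6 at x = 1, residual -6.

x = 1, e = -6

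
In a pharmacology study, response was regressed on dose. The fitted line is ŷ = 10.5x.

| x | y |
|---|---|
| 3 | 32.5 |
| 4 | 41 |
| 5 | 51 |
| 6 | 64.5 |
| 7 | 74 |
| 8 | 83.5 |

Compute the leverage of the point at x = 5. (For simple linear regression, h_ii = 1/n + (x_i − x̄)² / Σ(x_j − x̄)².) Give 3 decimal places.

x̄ = (3 + 4 + 5 + 6 + 7 + 8)/6 = 5.5
Σ(x − x̄)² = 6.25 + 2.25 + 0.25 + 0.25 + 2.25 + 6.25 = 17.5
h = 1/6 + (-0.5)²/17.5 = 0.166667 + 0.0142857 = 0.181

h = 0.181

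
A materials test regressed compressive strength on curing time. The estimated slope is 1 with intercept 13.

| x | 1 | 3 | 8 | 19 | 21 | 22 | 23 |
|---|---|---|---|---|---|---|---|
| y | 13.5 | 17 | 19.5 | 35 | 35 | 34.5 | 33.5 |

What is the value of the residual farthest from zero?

r = 3

x=1: ŷ = 13 + 1 = 14; r = 13.5 − 14 = -0.5
x=3: ŷ = 13 + 3 = 16; r = 17 − 16 = 1
x=8: ŷ = 13 + 8 = 21; r = 19.5 − 21 = -1.5
x=19: ŷ = 13 + 19 = 32; r = 35 − 32 = 3
x=21: ŷ = 13 + 21 = 34; r = 35 − 34 = 1
x=22: ŷ = 13 + 22 = 35; r = 34.5 − 35 = -0.5
x=23: ŷ = 13 + 23 = 36; r = 33.5 − 36 = -2.5
Largest |r| is 3 at x = 19, residual 3.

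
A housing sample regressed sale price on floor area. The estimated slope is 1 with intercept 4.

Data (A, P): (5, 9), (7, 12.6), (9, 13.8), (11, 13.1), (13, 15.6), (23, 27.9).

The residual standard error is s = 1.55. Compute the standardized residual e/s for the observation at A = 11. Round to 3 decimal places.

-1.226

ŷ = 4 + 11 = 15
e = 13.1 − 15 = -1.9
e/s = -1.9 / 1.55 = -1.226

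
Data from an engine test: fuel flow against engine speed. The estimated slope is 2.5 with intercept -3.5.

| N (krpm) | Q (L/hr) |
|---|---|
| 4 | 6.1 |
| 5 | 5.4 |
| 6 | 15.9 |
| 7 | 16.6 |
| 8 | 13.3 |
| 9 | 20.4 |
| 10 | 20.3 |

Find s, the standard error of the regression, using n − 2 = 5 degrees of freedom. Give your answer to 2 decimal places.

s = 3.25

N=4: Q̂ = -3.5 + 2.5·4 = 6.5; r = 6.1 − 6.5 = -0.4
N=5: Q̂ = -3.5 + 2.5·5 = 9; r = 5.4 − 9 = -3.6
N=6: Q̂ = -3.5 + 2.5·6 = 11.5; r = 15.9 − 11.5 = 4.4
N=7: Q̂ = -3.5 + 2.5·7 = 14; r = 16.6 − 14 = 2.6
N=8: Q̂ = -3.5 + 2.5·8 = 16.5; r = 13.3 − 16.5 = -3.2
N=9: Q̂ = -3.5 + 2.5·9 = 19; r = 20.4 − 19 = 1.4
N=10: Q̂ = -3.5 + 2.5·10 = 21.5; r = 20.3 − 21.5 = -1.2
SSE = 0.16 + 12.96 + 19.36 + 6.76 + 10.24 + 1.96 + 1.44 = 52.88
s = √(52.88/5) = √10.576 ≈ 3.25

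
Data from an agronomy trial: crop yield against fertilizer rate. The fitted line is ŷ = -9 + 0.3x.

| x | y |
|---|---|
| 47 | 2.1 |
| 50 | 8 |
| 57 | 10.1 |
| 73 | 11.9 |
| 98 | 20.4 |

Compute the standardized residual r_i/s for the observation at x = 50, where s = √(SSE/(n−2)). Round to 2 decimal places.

0.82

x=47: ŷ = -9 + 0.3·47 = 5.1; r = 2.1 − 5.1 = -3
x=50: ŷ = -9 + 0.3·50 = 6; r = 8 − 6 = 2
x=57: ŷ = -9 + 0.3·57 = 8.1; r = 10.1 − 8.1 = 2
x=73: ŷ = -9 + 0.3·73 = 12.9; r = 11.9 − 12.9 = -1
x=98: ŷ = -9 + 0.3·98 = 20.4; r = 20.4 − 20.4 = 0
SSE = 9 + 4 + 4 + 1 + 0 = 18
s = √(18/3) = 2.44949
r/s = 2 / 2.44949 = 0.82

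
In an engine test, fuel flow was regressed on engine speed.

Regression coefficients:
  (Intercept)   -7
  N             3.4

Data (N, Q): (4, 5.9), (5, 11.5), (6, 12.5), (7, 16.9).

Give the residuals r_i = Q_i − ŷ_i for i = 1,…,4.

N=4: ŷ = -7 + 3.4·4 = 6.6; r = 5.9 − 6.6 = -0.7
N=5: ŷ = -7 + 3.4·5 = 10; r = 11.5 − 10 = 1.5
N=6: ŷ = -7 + 3.4·6 = 13.4; r = 12.5 − 13.4 = -0.9
N=7: ŷ = -7 + 3.4·7 = 16.8; r = 16.9 − 16.8 = 0.1

-0.7, 1.5, -0.9, 0.1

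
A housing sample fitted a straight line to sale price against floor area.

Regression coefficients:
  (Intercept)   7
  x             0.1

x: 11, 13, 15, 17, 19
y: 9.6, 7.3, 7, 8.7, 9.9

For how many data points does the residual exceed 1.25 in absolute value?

x=11: ŷ = 7 + 0.1·11 = 8.1; e = 9.6 − 8.1 = 1.5
x=13: ŷ = 7 + 0.1·13 = 8.3; e = 7.3 − 8.3 = -1
x=15: ŷ = 7 + 0.1·15 = 8.5; e = 7 − 8.5 = -1.5
x=17: ŷ = 7 + 0.1·17 = 8.7; e = 8.7 − 8.7 = 0
x=19: ŷ = 7 + 0.1·19 = 8.9; e = 9.9 − 8.9 = 1
|e| > 1.25: x=11 (|e|=1.5), x=15 (|e|=1.5) → 2

2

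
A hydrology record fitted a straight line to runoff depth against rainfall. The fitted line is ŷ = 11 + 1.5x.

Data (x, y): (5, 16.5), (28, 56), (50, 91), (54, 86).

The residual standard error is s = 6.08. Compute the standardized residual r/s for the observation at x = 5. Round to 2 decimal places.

-0.33

ŷ = 11 + 1.5·5 = 18.5
r = 16.5 − 18.5 = -2
r/s = -2 / 6.08 = -0.33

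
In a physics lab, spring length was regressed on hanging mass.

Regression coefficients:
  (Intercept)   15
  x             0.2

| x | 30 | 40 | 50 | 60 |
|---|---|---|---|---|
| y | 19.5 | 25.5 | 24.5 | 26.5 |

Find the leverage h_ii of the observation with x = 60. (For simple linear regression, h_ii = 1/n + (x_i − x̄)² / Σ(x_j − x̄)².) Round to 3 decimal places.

x̄ = (30 + 40 + 50 + 60)/4 = 45
Σ(x − x̄)² = 225 + 25 + 25 + 225 = 500
h = 1/4 + (15)²/500 = 0.25 + 0.45 = 0.700

h = 0.700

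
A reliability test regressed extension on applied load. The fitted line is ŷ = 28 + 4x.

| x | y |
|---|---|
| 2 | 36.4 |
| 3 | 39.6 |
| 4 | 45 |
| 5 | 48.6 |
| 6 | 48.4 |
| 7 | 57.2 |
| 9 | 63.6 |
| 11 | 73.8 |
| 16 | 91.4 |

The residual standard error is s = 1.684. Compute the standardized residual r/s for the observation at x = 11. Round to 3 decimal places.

1.069

ŷ = 28 + 4·11 = 72
r = 73.8 − 72 = 1.8
r/s = 1.8 / 1.684 = 1.069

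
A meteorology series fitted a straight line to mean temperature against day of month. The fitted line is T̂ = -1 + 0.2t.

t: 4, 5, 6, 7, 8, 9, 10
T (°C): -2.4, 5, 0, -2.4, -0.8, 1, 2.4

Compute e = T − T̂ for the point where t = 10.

T̂ = -1 + 0.2·10 = 1
e = 2.4 − 1 = 1.4

e = 1.4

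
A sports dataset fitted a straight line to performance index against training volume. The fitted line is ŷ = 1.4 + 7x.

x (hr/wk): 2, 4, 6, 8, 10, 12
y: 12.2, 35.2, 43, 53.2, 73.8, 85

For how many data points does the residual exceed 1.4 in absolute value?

4

x=2: ŷ = 1.4 + 7·2 = 15.4; r = 12.2 − 15.4 = -3.2
x=4: ŷ = 1.4 + 7·4 = 29.4; r = 35.2 − 29.4 = 5.8
x=6: ŷ = 1.4 + 7·6 = 43.4; r = 43 − 43.4 = -0.4
x=8: ŷ = 1.4 + 7·8 = 57.4; r = 53.2 − 57.4 = -4.2
x=10: ŷ = 1.4 + 7·10 = 71.4; r = 73.8 − 71.4 = 2.4
x=12: ŷ = 1.4 + 7·12 = 85.4; r = 85 − 85.4 = -0.4
|r| > 1.4: x=2 (|r|=3.2), x=4 (|r|=5.8), x=8 (|r|=4.2), x=10 (|r|=2.4) → 4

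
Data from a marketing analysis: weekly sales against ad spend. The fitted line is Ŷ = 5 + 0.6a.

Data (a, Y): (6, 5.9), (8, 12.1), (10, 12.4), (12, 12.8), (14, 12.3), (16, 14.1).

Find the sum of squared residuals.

a=6: Ŷ = 5 + 0.6·6 = 8.6; e = 5.9 − 8.6 = -2.7
a=8: Ŷ = 5 + 0.6·8 = 9.8; e = 12.1 − 9.8 = 2.3
a=10: Ŷ = 5 + 0.6·10 = 11; e = 12.4 − 11 = 1.4
a=12: Ŷ = 5 + 0.6·12 = 12.2; e = 12.8 − 12.2 = 0.6
a=14: Ŷ = 5 + 0.6·14 = 13.4; e = 12.3 − 13.4 = -1.1
a=16: Ŷ = 5 + 0.6·16 = 14.6; e = 14.1 − 14.6 = -0.5
SSE = 7.29 + 5.29 + 1.96 + 0.36 + 1.21 + 0.25 = 16.36

SSE = 16.36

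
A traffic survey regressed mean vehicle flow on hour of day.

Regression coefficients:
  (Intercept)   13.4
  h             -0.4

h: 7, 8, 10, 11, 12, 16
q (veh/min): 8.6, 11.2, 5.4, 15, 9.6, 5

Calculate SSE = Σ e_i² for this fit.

h=7: ŷ = 13.4 − 0.4·7 = 10.6; e = 8.6 − 10.6 = -2
h=8: ŷ = 13.4 − 0.4·8 = 10.2; e = 11.2 − 10.2 = 1
h=10: ŷ = 13.4 − 0.4·10 = 9.4; e = 5.4 − 9.4 = -4
h=11: ŷ = 13.4 − 0.4·11 = 9; e = 15 − 9 = 6
h=12: ŷ = 13.4 − 0.4·12 = 8.6; e = 9.6 − 8.6 = 1
h=16: ŷ = 13.4 − 0.4·16 = 7; e = 5 − 7 = -2
SSE = 4 + 1 + 16 + 36 + 1 + 4 = 62

SSE = 62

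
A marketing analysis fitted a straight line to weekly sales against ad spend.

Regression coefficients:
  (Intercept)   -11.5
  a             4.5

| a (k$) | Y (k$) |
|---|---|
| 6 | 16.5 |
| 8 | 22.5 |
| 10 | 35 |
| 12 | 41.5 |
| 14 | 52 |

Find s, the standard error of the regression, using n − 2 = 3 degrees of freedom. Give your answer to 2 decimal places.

a=6: ŷ = -11.5 + 4.5·6 = 15.5; e = 16.5 − 15.5 = 1
a=8: ŷ = -11.5 + 4.5·8 = 24.5; e = 22.5 − 24.5 = -2
a=10: ŷ = -11.5 + 4.5·10 = 33.5; e = 35 − 33.5 = 1.5
a=12: ŷ = -11.5 + 4.5·12 = 42.5; e = 41.5 − 42.5 = -1
a=14: ŷ = -11.5 + 4.5·14 = 51.5; e = 52 − 51.5 = 0.5
SSE = 1 + 4 + 2.25 + 1 + 0.25 = 8.5
s = √(8.5/3) = √2.83333 ≈ 1.68

s = 1.68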